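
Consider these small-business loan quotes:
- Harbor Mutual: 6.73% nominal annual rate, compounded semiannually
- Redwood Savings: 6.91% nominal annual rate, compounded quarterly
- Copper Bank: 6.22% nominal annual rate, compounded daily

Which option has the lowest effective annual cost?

Copper Bank

Harbor Mutual: (1 + 0.0673/2)^2 − 1 = 6.843%
Redwood Savings: (1 + 0.0691/4)^4 − 1 = 7.091%
Copper Bank: (1 + 0.0622/365)^365 − 1 = 6.417%
The lowest effective annual rate is Copper Bank at 6.417%.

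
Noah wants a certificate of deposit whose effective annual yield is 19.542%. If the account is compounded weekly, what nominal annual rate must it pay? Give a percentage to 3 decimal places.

(1 + r/52)^52 − 1 = 0.19542, so 1 + r/52 = 1.19542^(1/52).
r/52 = 0.003439, so r = 0.178804 = 17.880%.

17.880%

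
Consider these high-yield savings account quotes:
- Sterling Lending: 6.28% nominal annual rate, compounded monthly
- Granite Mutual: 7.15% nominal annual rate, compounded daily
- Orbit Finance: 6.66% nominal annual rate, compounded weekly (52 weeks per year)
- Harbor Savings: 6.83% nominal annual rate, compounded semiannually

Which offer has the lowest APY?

Sterling Lending: (1 + 0.0628/12)^12 − 1 = 6.464%
Granite Mutual: (1 + 0.0715/365)^365 − 1 = 7.411%
Orbit Finance: (1 + 0.0666/52)^52 − 1 = 6.882%
Harbor Savings: (1 + 0.0683/2)^2 − 1 = 6.947%
The lowest effective annual rate is Sterling Lending at 6.464%.

Sterling Lending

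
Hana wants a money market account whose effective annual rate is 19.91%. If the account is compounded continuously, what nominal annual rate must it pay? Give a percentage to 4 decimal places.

Continuous: nominal r satisfies e^r − 1 = 0.1991.
r = ln(1 + 0.1991) = ln(1.1991) = 0.181571 = 18.1571%.

18.1571%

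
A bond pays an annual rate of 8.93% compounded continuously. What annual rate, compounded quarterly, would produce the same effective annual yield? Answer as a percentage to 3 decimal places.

9.030%

EAR under continuous compounding: e^0.0893 − 1 = 0.093409.
Solve (1 + r/4)^4 = 1.093409: r/4 = 1.093409^(1/4) − 1 = 0.022576, so r = 0.090304 = 9.030%.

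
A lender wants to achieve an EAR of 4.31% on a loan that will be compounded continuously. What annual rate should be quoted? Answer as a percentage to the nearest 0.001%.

4.220%

Continuous: nominal r satisfies e^r − 1 = 0.0431.
r = ln(1 + 0.0431) = ln(1.0431) = 0.042197 = 4.220%.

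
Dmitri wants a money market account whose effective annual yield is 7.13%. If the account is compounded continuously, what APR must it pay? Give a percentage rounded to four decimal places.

6.8873%

Continuous: nominal r satisfies e^r − 1 = 0.0713.
r = ln(1 + 0.0713) = ln(1.0713) = 0.068873 = 6.8873%.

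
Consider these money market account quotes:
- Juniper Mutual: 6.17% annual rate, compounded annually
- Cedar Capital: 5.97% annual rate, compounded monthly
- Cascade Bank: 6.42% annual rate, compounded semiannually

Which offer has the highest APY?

Juniper Mutual: compounded annually, EAR = 6.170%
Cedar Capital: (1 + 0.0597/12)^12 − 1 = 6.136%
Cascade Bank: (1 + 0.0642/2)^2 − 1 = 6.523%
The highest effective annual rate is Cascade Bank at 6.523%.

Cascade Bank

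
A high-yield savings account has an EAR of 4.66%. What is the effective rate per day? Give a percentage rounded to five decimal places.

The per-day rate i satisfies (1 + i)^365 = 1 + 0.0466.
i = 1.0466^(1/365) − 1 = 0.0001248 = 0.01248%.

0.01248%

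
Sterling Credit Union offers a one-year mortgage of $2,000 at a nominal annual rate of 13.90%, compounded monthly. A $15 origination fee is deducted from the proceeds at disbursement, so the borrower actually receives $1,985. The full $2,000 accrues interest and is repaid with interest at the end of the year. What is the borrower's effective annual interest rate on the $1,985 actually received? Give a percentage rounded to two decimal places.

Amount owed after one year: 2,000 × (1 + 0.1390/12)^12 = 2,000 × 1.148206 = $2,296.41.
Effective rate on net proceeds: 2,296.41 / 1,985 − 1 = 0.156883 = 15.69%.

15.69%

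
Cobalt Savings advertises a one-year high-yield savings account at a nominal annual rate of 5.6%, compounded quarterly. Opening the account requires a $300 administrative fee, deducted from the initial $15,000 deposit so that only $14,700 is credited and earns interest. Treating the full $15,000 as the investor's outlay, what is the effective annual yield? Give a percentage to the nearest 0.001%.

Value after one year: 14,700 × (1 + 0.056/4)^4 = 14,700 × 1.057187 = $15,540.65.
Effective yield on the $15,000 outlay: 15,540.65 / 15,000 − 1 = 0.036043 = 3.604%.

3.604%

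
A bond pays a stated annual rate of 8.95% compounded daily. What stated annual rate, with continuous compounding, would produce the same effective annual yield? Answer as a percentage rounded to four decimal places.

EAR = (1 + 0.0895/365)^365 − 1 = 0.093615.
Equivalent continuous rate: r = ln(1 + 0.093615) = 0.089489 = 8.9489%.

8.9489%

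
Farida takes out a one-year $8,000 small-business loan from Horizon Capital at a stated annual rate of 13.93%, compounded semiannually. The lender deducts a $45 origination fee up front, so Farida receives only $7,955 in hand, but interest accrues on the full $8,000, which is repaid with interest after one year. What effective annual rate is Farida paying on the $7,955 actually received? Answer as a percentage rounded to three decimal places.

15.062%

Amount owed after one year: 8,000 × (1 + 0.1393/2)^2 = 8,000 × 1.144151 = $9,153.21.
Effective rate on net proceeds: 9,153.21 / 7,955 − 1 = 0.150623 = 15.062%.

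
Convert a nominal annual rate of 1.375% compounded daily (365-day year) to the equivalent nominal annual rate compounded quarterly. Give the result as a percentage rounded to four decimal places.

1.3773%

EAR = (1 + 0.01375/365)^365 − 1 = 0.013845.
Solve (1 + r/4)^4 = 1.013845: r/4 = 1.013845^(1/4) − 1 = 0.003443, so r = 0.013773 = 1.3773%.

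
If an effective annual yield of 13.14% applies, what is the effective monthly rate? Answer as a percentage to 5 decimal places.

The per-month rate i satisfies (1 + i)^12 = 1 + 0.1314.
i = 1.1314^(1/12) − 1 = 0.0103411 = 1.03411%.

1.03411%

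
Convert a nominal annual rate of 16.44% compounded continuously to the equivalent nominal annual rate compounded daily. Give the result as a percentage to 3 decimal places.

16.444%

EAR under continuous compounding: e^0.1644 − 1 = 0.178686.
Solve (1 + r/365)^365 = 1.178686: r/365 = 1.178686^(1/365) − 1 = 0.000451, so r = 0.164437 = 16.444%.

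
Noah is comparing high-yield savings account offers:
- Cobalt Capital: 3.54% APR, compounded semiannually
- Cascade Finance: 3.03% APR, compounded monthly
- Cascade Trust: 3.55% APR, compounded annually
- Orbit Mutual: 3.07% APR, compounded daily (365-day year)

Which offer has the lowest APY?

Cobalt Capital: (1 + 0.0354/2)^2 − 1 = 3.571%
Cascade Finance: (1 + 0.0303/12)^12 − 1 = 3.072%
Cascade Trust: compounded annually, EAR = 3.550%
Orbit Mutual: (1 + 0.0307/365)^365 − 1 = 3.117%
The lowest effective annual rate is Cascade Finance at 3.072%.

Cascade Finance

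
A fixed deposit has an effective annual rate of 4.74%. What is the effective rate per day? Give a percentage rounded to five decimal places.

The per-day rate i satisfies (1 + i)^365 = 1 + 0.0474.
i = 1.0474^(1/365) − 1 = 0.0001269 = 0.01269%.

0.01269%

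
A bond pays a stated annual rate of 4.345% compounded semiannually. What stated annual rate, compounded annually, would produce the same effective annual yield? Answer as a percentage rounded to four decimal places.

EAR = (1 + 0.04345/2)^2 − 1 = 0.043922.
Compounded annually, the equivalent nominal rate is the EAR itself: 4.3922%.

4.3922%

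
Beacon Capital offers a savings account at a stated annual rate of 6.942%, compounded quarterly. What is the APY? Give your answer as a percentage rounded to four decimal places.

7.1248%

EAR = (1 + 0.06942/4)^4 − 1.
= 1.071248 − 1 = 7.1248%.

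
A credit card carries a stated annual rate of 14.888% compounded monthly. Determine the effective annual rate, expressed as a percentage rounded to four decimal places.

EAR = (1 + 0.14888/12)^12 − 1.
= (1 + 0.012407)^12 − 1 = 1.159471 − 1 = 15.9471%.

15.9471%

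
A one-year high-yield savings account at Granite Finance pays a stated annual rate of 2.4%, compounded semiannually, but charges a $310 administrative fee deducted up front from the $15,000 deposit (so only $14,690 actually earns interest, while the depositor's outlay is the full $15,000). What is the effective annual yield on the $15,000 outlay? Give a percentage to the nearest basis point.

Value after one year: 14,690 × (1 + 0.024/2)^2 = 14,690 × 1.024144 = $15,044.68.
Effective yield on the $15,000 outlay: 15,044.68 / 15,000 − 1 = 0.002978 = 0.30%.

0.30%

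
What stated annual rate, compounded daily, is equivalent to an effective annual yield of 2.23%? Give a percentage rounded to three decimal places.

2.206%

(1 + r/365)^365 − 1 = 0.0223, so 1 + r/365 = 1.0223^(1/365).
r/365 = 0.000060, so r = 0.022056 = 2.206%.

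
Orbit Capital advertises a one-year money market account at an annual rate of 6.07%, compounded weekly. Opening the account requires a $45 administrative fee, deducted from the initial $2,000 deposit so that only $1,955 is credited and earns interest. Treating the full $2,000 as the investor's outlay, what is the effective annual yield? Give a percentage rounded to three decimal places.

3.864%

Value after one year: 1,955 × (1 + 0.0607/52)^52 = 1,955 × 1.062542 = $2,077.27.
Effective yield on the $2,000 outlay: 2,077.27 / 2,000 − 1 = 0.038635 = 3.864%.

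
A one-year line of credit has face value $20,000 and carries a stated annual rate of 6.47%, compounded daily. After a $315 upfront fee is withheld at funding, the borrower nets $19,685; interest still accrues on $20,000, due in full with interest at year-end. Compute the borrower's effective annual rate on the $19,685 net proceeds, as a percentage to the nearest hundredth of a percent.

Amount owed after one year: 20,000 × (1 + 0.0647/365)^365 = 20,000 × 1.066833 = $21,336.66.
Effective rate on net proceeds: 21,336.66 / 19,685 − 1 = 0.083904 = 8.39%.

8.39%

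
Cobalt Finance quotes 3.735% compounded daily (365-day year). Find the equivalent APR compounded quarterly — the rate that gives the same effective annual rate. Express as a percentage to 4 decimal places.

3.7523%

EAR = (1 + 0.03735/365)^365 − 1 = 0.038054.
Solve (1 + r/4)^4 = 1.038054: r/4 = 1.038054^(1/4) − 1 = 0.009381, so r = 0.037523 = 3.7523%.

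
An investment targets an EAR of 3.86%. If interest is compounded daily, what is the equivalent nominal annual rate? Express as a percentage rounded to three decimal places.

(1 + r/365)^365 − 1 = 0.0386, so 1 + r/365 = 1.0386^(1/365).
r/365 = 0.000104, so r = 0.037876 = 3.788%.

3.788%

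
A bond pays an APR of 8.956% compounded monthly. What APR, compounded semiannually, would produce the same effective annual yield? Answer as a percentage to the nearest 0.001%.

EAR = (1 + 0.08956/12)^12 − 1 = 0.093329.
Solve (1 + r/2)^2 = 1.093329: r/2 = 1.093329^(1/2) − 1 = 0.045624, so r = 0.091248 = 9.125%.

9.125%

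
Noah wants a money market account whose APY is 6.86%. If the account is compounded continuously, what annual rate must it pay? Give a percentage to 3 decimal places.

Continuous: nominal r satisfies e^r − 1 = 0.0686.
r = ln(1 + 0.0686) = ln(1.0686) = 0.066349 = 6.635%.

6.635%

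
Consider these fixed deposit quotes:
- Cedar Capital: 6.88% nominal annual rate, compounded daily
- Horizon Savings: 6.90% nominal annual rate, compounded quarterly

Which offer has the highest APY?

Cedar Capital

Cedar Capital: (1 + 0.0688/365)^365 − 1 = 7.121%
Horizon Savings: (1 + 0.0690/4)^4 − 1 = 7.081%
The highest effective annual rate is Cedar Capital at 7.121%.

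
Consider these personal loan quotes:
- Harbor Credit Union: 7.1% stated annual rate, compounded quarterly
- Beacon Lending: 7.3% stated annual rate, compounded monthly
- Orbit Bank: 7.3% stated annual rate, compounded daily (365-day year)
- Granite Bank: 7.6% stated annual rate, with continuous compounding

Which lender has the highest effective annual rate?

Harbor Credit Union: (1 + 0.071/4)^4 − 1 = 7.291%
Beacon Lending: (1 + 0.073/12)^12 − 1 = 7.549%
Orbit Bank: (1 + 0.073/365)^365 − 1 = 7.572%
Granite Bank: e^0.076 − 1 = 7.896%
The highest effective annual rate is Granite Bank at 7.896%.

Granite Bank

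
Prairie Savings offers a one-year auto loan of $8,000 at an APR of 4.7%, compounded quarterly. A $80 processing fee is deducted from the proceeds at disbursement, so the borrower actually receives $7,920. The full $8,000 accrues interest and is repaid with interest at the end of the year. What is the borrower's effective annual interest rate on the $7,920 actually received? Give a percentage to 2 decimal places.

5.84%

Amount owed after one year: 8,000 × (1 + 0.047/4)^4 = 8,000 × 1.047835 = $8,382.68.
Effective rate on net proceeds: 8,382.68 / 7,920 − 1 = 0.058419 = 5.84%.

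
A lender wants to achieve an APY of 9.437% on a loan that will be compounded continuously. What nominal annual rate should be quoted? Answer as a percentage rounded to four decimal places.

9.0179%

Continuous: nominal r satisfies e^r − 1 = 0.09437.
r = ln(1 + 0.09437) = ln(1.09437) = 0.090179 = 9.0179%.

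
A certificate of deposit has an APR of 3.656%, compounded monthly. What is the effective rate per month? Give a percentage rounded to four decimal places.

0.3047%

With a nominal annual rate compounded monthly, the periodic rate is the nominal rate divided by 12.
i = 0.03656 / 12 = 0.0030467 = 0.3047%.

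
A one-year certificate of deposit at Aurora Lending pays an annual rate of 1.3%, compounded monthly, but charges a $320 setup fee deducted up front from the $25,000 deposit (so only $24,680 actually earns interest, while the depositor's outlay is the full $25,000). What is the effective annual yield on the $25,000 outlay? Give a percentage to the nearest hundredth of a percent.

Value after one year: 24,680 × (1 + 0.013/12)^12 = 24,680 × 1.013078 = $25,002.76.
Effective yield on the $25,000 outlay: 25,002.76 / 25,000 − 1 = 0.000110 = 0.01%.

0.01%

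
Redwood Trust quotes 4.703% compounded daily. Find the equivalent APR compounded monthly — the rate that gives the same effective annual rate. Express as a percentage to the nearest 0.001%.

EAR = (1 + 0.04703/365)^365 − 1 = 0.048150.
Solve (1 + r/12)^12 = 1.048150: r/12 = 1.048150^(1/12) − 1 = 0.003927, so r = 0.047119 = 4.712%.

4.712%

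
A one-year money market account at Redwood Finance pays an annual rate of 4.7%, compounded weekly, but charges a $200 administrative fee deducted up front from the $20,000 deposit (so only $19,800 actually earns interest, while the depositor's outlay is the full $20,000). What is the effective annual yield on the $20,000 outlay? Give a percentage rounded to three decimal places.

Value after one year: 19,800 × (1 + 0.047/52)^52 = 19,800 × 1.048100 = $20,752.38.
Effective yield on the $20,000 outlay: 20,752.38 / 20,000 − 1 = 0.037619 = 3.762%.

3.762%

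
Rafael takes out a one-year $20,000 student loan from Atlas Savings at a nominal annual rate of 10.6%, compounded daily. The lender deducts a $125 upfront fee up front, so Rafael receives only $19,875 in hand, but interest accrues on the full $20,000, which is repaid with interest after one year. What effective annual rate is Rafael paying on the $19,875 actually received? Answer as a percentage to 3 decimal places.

11.880%

Amount owed after one year: 20,000 × (1 + 0.106/365)^365 = 20,000 × 1.111805 = $22,236.10.
Effective rate on net proceeds: 22,236.10 / 19,875 − 1 = 0.118797 = 11.880%.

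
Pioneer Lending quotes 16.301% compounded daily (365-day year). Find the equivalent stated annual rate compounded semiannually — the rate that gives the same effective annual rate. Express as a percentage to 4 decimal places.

EAR = (1 + 0.16301/365)^365 − 1 = 0.177006.
Solve (1 + r/2)^2 = 1.177006: r/2 = 1.177006^(1/2) − 1 = 0.084899, so r = 0.169798 = 16.9798%.

16.9798%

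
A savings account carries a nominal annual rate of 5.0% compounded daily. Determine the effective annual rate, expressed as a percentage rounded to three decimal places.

5.127%

EAR = (1 + 0.050/365)^365 − 1.
= (1 + 0.000137)^365 − 1 = 1.051267 − 1 = 5.127%.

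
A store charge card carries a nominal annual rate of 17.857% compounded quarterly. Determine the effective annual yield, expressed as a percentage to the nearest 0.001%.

19.089%

EAR = (1 + 0.17857/4)^4 − 1.
= (1 + 0.044643)^4 − 1 = 1.190888 − 1 = 19.089%.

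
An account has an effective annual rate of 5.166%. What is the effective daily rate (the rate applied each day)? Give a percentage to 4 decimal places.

0.0138%

The per-day rate i satisfies (1 + i)^365 = 1 + 0.05166.
i = 1.05166^(1/365) − 1 = 0.0001380 = 0.0138%.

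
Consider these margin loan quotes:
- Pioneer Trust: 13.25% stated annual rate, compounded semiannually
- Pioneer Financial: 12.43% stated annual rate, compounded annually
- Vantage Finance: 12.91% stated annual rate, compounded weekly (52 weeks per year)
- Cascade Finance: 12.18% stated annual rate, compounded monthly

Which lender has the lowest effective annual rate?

Pioneer Trust: (1 + 0.1325/2)^2 − 1 = 13.689%
Pioneer Financial: compounded annually, EAR = 12.430%
Vantage Finance: (1 + 0.1291/52)^52 − 1 = 13.762%
Cascade Finance: (1 + 0.1218/12)^12 − 1 = 12.883%
The lowest effective annual rate is Pioneer Financial at 12.430%.

Pioneer Financial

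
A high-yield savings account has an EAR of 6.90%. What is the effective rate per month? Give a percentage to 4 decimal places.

The per-month rate i satisfies (1 + i)^12 = 1 + 0.0690.
i = 1.0690^(1/12) − 1 = 0.0055758 = 0.5576%.

0.5576%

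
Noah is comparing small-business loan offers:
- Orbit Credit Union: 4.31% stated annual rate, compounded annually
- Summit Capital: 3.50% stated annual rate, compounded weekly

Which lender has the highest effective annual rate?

Orbit Credit Union: compounded annually, EAR = 4.310%
Summit Capital: (1 + 0.0350/52)^52 − 1 = 3.561%
The highest effective annual rate is Orbit Credit Union at 4.310%.

Orbit Credit Union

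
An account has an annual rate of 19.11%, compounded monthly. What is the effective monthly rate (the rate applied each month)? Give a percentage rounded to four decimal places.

1.5925%

With a nominal annual rate compounded monthly, the periodic rate is the nominal rate divided by 12.
i = 0.1911 / 12 = 0.0159250 = 1.5925%.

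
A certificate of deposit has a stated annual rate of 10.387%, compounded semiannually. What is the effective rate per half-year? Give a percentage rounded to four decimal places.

With a nominal annual rate compounded semiannually, the periodic rate is the nominal rate divided by 2.
i = 0.10387 / 2 = 0.0519350 = 5.1935%.

5.1935%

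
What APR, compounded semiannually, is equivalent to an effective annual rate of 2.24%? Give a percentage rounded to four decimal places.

2.2276%

(1 + r/2)^2 − 1 = 0.0224, so 1 + r/2 = 1.0224^(1/2).
r/2 = 0.011138, so r = 0.022276 = 2.2276%.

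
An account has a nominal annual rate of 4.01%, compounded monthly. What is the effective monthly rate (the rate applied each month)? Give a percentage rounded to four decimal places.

0.3342%

With a nominal annual rate compounded monthly, the periodic rate is the nominal rate divided by 12.
i = 0.0401 / 12 = 0.0033417 = 0.3342%.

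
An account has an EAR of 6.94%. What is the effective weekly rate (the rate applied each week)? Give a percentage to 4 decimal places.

0.1291%

The per-week rate i satisfies (1 + i)^52 = 1 + 0.0694.
i = 1.0694^(1/52) − 1 = 0.0012912 = 0.1291%.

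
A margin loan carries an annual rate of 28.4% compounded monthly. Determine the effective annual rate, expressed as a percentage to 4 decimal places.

32.4045%

EAR = (1 + 0.284/12)^12 − 1.
= (1 + 0.023667)^12 − 1 = 1.324045 − 1 = 32.4045%.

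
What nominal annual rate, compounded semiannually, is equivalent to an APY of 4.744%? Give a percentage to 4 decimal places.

(1 + r/2)^2 − 1 = 0.04744, so 1 + r/2 = 1.04744^(1/2).
r/2 = 0.023445, so r = 0.046890 = 4.6890%.

4.6890%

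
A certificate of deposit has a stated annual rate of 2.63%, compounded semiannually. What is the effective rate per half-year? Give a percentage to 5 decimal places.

With a nominal annual rate compounded semiannually, the periodic rate is the nominal rate divided by 2.
i = 0.0263 / 2 = 0.0131500 = 1.31500%.

1.31500%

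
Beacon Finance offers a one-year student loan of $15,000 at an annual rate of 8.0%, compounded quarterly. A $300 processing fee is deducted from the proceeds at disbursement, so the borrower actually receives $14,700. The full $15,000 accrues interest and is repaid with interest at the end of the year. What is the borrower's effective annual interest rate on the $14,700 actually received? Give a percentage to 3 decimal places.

10.452%

Amount owed after one year: 15,000 × (1 + 0.080/4)^4 = 15,000 × 1.082432 = $16,236.48.
Effective rate on net proceeds: 16,236.48 / 14,700 − 1 = 0.104523 = 10.452%.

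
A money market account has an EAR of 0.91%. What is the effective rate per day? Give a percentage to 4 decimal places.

0.0025%

The per-day rate i satisfies (1 + i)^365 = 1 + 0.0091.
i = 1.0091^(1/365) − 1 = 0.0000248 = 0.0025%.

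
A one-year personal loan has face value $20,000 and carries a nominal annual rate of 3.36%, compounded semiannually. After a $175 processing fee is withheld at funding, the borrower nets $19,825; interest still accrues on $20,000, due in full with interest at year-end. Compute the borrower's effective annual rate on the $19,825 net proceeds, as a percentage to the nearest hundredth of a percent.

Amount owed after one year: 20,000 × (1 + 0.0336/2)^2 = 20,000 × 1.033882 = $20,677.64.
Effective rate on net proceeds: 20,677.64 / 19,825 − 1 = 0.043009 = 4.30%.

4.30%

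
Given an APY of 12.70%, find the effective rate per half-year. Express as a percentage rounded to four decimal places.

6.1603%

The per-half-year rate i satisfies (1 + i)^2 = 1 + 0.1270.
i = 1.1270^(1/2) − 1 = 0.0616026 = 6.1603%.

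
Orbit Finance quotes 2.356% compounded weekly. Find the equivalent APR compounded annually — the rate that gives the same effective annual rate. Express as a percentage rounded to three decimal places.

2.383%

EAR = (1 + 0.02356/52)^52 − 1 = 0.023834.
Compounded annually, the equivalent nominal rate is the EAR itself: 2.383%.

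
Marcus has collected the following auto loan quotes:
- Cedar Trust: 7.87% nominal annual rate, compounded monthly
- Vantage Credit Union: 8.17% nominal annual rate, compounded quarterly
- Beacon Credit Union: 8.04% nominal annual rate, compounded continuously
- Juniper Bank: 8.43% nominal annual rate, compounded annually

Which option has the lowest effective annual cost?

Cedar Trust: (1 + 0.0787/12)^12 − 1 = 8.160%
Vantage Credit Union: (1 + 0.0817/4)^4 − 1 = 8.424%
Beacon Credit Union: e^0.0804 − 1 = 8.372%
Juniper Bank: compounded annually, EAR = 8.430%
The lowest effective annual rate is Cedar Trust at 8.160%.

Cedar Trust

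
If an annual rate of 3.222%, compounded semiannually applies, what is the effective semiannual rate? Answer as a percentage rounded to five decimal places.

With a nominal annual rate compounded semiannually, the periodic rate is the nominal rate divided by 2.
i = 0.03222 / 2 = 0.0161100 = 1.61100%.

1.61100%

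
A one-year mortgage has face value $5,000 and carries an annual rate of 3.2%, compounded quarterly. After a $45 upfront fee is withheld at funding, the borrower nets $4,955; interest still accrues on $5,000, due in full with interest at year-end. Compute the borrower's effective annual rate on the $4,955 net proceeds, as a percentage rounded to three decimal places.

Amount owed after one year: 5,000 × (1 + 0.032/4)^4 = 5,000 × 1.032386 = $5,161.93.
Effective rate on net proceeds: 5,161.93 / 4,955 − 1 = 0.041762 = 4.176%.

4.176%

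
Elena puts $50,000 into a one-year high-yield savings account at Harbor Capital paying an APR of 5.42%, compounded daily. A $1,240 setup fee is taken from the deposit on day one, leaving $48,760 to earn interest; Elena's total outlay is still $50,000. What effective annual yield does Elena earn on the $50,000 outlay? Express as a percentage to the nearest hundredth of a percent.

Value after one year: 48,760 × (1 + 0.0542/365)^365 = 48,760 × 1.055691 = $51,475.52.
Effective yield on the $50,000 outlay: 51,475.52 / 50,000 − 1 = 0.029510 = 2.95%.

2.95%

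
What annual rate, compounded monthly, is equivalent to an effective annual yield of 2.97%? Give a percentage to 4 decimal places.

(1 + r/12)^12 − 1 = 0.0297, so 1 + r/12 = 1.0297^(1/12).
r/12 = 0.002442, so r = 0.029303 = 2.9303%.

2.9303%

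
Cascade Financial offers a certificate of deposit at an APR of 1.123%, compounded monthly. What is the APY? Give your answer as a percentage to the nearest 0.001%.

EAR = (1 + 0.01123/12)^12 − 1.
= 1.011288 − 1 = 1.129%.

1.129%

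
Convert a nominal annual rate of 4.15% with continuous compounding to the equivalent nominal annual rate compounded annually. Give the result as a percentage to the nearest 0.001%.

4.237%

EAR under continuous compounding: e^0.0415 − 1 = 0.042373.
Compounded annually, the equivalent nominal rate is the EAR itself: 4.237%.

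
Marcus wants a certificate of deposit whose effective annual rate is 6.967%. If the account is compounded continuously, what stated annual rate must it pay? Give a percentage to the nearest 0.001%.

6.735%

Continuous: nominal r satisfies e^r − 1 = 0.06967.
r = ln(1 + 0.06967) = ln(1.06967) = 0.067350 = 6.735%.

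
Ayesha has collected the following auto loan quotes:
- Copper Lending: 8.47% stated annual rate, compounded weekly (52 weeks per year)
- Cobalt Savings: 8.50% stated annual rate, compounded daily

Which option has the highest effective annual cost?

Cobalt Savings

Copper Lending: (1 + 0.0847/52)^52 − 1 = 8.832%
Cobalt Savings: (1 + 0.0850/365)^365 − 1 = 8.871%
The highest effective annual rate is Cobalt Savings at 8.871%.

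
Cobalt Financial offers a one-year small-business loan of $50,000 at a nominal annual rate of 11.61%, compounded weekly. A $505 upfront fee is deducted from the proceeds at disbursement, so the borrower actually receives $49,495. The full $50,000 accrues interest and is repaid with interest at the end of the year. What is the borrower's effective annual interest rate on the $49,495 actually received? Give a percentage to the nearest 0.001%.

Amount owed after one year: 50,000 × (1 + 0.1161/52)^52 = 50,000 × 1.122963 = $56,148.14.
Effective rate on net proceeds: 56,148.14 / 49,495 − 1 = 0.134420 = 13.442%.

13.442%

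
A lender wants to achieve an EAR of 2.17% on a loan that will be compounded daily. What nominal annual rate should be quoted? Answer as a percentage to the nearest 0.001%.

2.147%

(1 + r/365)^365 − 1 = 0.0217, so 1 + r/365 = 1.0217^(1/365).
r/365 = 0.000059, so r = 0.021469 = 2.147%.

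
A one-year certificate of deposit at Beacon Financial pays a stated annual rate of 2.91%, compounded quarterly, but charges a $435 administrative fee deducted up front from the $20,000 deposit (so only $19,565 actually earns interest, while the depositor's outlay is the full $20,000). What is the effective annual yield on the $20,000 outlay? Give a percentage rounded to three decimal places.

0.703%

Value after one year: 19,565 × (1 + 0.0291/4)^4 = 19,565 × 1.029419 = $20,140.58.
Effective yield on the $20,000 outlay: 20,140.58 / 20,000 − 1 = 0.007029 = 0.703%.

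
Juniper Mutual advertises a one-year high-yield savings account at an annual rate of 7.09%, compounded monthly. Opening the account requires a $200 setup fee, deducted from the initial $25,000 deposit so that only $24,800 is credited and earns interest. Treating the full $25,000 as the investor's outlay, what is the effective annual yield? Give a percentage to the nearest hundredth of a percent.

Value after one year: 24,800 × (1 + 0.0709/12)^12 = 24,800 × 1.073250 = $26,616.60.
Effective yield on the $25,000 outlay: 26,616.60 / 25,000 − 1 = 0.064664 = 6.47%.

6.47%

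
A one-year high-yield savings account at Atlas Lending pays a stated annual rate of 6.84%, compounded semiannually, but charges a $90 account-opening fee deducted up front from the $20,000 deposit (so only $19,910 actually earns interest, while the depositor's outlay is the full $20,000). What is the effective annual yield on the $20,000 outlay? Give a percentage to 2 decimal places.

Value after one year: 19,910 × (1 + 0.0684/2)^2 = 19,910 × 1.069570 = $21,295.13.
Effective yield on the $20,000 outlay: 21,295.13 / 20,000 − 1 = 0.064757 = 6.48%.

6.48%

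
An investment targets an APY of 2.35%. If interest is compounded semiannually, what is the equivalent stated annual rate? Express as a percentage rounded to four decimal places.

2.3364%

(1 + r/2)^2 − 1 = 0.0235, so 1 + r/2 = 1.0235^(1/2).
r/2 = 0.011682, so r = 0.023364 = 2.3364%.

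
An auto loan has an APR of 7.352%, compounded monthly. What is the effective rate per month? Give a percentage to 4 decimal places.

With a nominal annual rate compounded monthly, the periodic rate is the nominal rate divided by 12.
i = 0.07352 / 12 = 0.0061267 = 0.6127%.

0.6127%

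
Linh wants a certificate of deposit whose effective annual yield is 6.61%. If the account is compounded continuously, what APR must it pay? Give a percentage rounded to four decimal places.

Continuous: nominal r satisfies e^r − 1 = 0.0661.
r = ln(1 + 0.0661) = ln(1.0661) = 0.064007 = 6.4007%.

6.4007%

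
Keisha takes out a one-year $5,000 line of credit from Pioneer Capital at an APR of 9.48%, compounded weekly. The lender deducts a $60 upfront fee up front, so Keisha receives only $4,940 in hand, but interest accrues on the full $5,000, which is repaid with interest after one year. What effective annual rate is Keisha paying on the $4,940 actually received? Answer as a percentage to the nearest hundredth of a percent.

Amount owed after one year: 5,000 × (1 + 0.0948/52)^52 = 5,000 × 1.099344 = $5,496.72.
Effective rate on net proceeds: 5,496.72 / 4,940 − 1 = 0.112696 = 11.27%.

11.27%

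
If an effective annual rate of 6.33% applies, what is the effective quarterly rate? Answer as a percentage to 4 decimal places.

The per-quarter rate i satisfies (1 + i)^4 = 1 + 0.0633.
i = 1.0633^(1/4) − 1 = 0.0154626 = 1.5463%.

1.5463%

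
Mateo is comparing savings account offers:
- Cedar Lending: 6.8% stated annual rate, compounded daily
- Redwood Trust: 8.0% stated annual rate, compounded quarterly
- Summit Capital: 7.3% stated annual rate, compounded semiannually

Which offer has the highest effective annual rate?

Cedar Lending: (1 + 0.068/365)^365 − 1 = 7.036%
Redwood Trust: (1 + 0.080/4)^4 − 1 = 8.243%
Summit Capital: (1 + 0.073/2)^2 − 1 = 7.433%
The highest effective annual rate is Redwood Trust at 8.243%.

Redwood Trust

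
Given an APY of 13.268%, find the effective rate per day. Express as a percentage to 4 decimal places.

0.0341%

The per-day rate i satisfies (1 + i)^365 = 1 + 0.13268.
i = 1.13268^(1/365) − 1 = 0.0003414 = 0.0341%.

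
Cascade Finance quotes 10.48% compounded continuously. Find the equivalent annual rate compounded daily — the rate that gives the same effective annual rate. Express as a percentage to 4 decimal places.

EAR under continuous compounding: e^0.1048 − 1 = 0.110488.
Solve (1 + r/365)^365 = 1.110488: r/365 = 1.110488^(1/365) − 1 = 0.000287, so r = 0.104815 = 10.4815%.

10.4815%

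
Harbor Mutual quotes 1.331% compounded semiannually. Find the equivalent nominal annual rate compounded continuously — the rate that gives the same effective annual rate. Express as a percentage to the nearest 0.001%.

1.327%

EAR = (1 + 0.01331/2)^2 − 1 = 0.013354.
Equivalent continuous rate: r = ln(1 + 0.013354) = 0.013266 = 1.327%.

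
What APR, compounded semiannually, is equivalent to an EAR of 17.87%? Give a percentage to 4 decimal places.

17.1359%

(1 + r/2)^2 − 1 = 0.1787, so 1 + r/2 = 1.1787^(1/2).
r/2 = 0.085680, so r = 0.171359 = 17.1359%.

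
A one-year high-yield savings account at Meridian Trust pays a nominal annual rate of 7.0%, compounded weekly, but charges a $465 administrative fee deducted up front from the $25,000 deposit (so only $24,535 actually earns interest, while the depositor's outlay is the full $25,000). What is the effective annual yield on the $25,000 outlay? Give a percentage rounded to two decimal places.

5.25%

Value after one year: 24,535 × (1 + 0.070/52)^52 = 24,535 × 1.072458 = $26,312.75.
Effective yield on the $25,000 outlay: 26,312.75 / 25,000 − 1 = 0.052510 = 5.25%.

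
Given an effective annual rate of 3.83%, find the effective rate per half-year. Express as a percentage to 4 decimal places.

1.8970%

The per-half-year rate i satisfies (1 + i)^2 = 1 + 0.0383.
i = 1.0383^(1/2) − 1 = 0.0189701 = 1.8970%.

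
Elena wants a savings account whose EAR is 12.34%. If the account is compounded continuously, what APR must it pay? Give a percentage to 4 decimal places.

Continuous: nominal r satisfies e^r − 1 = 0.1234.
r = ln(1 + 0.1234) = ln(1.1234) = 0.116360 = 11.6360%.

11.6360%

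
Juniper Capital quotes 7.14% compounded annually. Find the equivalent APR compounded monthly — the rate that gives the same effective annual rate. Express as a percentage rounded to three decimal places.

6.916%

Compounded annually, EAR = nominal = 0.071400.
Solve (1 + r/12)^12 = 1.071400: r/12 = 1.071400^(1/12) − 1 = 0.005764, so r = 0.069165 = 6.916%.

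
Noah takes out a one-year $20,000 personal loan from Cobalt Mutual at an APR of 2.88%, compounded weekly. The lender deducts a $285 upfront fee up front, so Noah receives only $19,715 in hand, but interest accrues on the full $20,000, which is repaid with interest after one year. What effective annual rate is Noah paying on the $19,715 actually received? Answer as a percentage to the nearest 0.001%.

Amount owed after one year: 20,000 × (1 + 0.0288/52)^52 = 20,000 × 1.029211 = $20,584.21.
Effective rate on net proceeds: 20,584.21 / 19,715 − 1 = 0.044089 = 4.409%.

4.409%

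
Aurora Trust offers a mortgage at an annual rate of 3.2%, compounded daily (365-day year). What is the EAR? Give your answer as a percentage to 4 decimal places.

3.2516%

EAR = (1 + 0.032/365)^365 − 1.
= 1.032516 − 1 = 3.2516%.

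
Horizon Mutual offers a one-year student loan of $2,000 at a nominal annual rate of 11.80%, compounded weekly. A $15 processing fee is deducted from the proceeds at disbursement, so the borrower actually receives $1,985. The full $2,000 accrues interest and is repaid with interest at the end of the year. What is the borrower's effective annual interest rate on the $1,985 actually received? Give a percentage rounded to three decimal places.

Amount owed after one year: 2,000 × (1 + 0.1180/52)^52 = 2,000 × 1.125094 = $2,250.19.
Effective rate on net proceeds: 2,250.19 / 1,985 − 1 = 0.133596 = 13.360%.

13.360%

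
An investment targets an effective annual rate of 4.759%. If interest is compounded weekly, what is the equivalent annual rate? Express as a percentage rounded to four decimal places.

(1 + r/52)^52 − 1 = 0.04759, so 1 + r/52 = 1.04759^(1/52).
r/52 = 0.000894, so r = 0.046513 = 4.6513%.

4.6513%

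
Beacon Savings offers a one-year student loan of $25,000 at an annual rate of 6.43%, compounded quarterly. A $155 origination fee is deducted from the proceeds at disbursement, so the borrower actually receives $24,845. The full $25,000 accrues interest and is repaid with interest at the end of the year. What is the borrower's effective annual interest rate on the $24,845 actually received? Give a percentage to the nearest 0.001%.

7.252%

Amount owed after one year: 25,000 × (1 + 0.0643/4)^4 = 25,000 × 1.065867 = $26,646.68.
Effective rate on net proceeds: 26,646.68 / 24,845 − 1 = 0.072517 = 7.252%.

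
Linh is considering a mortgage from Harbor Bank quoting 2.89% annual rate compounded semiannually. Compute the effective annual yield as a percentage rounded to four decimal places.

2.9109%

EAR = (1 + 0.0289/2)^2 − 1.
= 1.029109 − 1 = 2.9109%.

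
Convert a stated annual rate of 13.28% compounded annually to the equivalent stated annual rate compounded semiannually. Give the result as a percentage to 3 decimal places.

12.866%

Compounded annually, EAR = nominal = 0.132800.
Solve (1 + r/2)^2 = 1.132800: r/2 = 1.132800^(1/2) − 1 = 0.064331, so r = 0.128662 = 12.866%.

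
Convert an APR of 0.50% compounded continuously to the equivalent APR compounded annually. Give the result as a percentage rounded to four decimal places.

0.5013%

EAR under continuous compounding: e^0.0050 − 1 = 0.005013.
Compounded annually, the equivalent nominal rate is the EAR itself: 0.5013%.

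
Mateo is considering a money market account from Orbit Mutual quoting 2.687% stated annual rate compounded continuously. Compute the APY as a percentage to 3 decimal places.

With continuous compounding, EAR = e^0.02687 − 1.
e^0.02687 = 1.027234, so EAR = 0.027234 = 2.723%.

2.723%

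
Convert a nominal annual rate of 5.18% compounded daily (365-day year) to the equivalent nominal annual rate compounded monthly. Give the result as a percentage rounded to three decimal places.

5.191%

EAR = (1 + 0.0518/365)^365 − 1 = 0.053161.
Solve (1 + r/12)^12 = 1.053161: r/12 = 1.053161^(1/12) − 1 = 0.004326, so r = 0.051908 = 5.191%.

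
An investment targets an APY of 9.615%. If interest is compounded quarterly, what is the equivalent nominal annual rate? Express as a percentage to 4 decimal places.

(1 + r/4)^4 − 1 = 0.09615, so 1 + r/4 = 1.09615^(1/4).
r/4 = 0.023216, so r = 0.092866 = 9.2866%.

9.2866%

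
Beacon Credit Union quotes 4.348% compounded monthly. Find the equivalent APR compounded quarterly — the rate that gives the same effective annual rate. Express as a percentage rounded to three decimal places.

EAR = (1 + 0.04348/12)^12 − 1 = 0.044357.
Solve (1 + r/4)^4 = 1.044357: r/4 = 1.044357^(1/4) − 1 = 0.010909, so r = 0.043638 = 4.364%.

4.364%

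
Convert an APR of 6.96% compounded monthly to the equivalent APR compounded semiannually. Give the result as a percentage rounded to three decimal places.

7.062%

EAR = (1 + 0.0696/12)^12 − 1 = 0.071864.
Solve (1 + r/2)^2 = 1.071864: r/2 = 1.071864^(1/2) − 1 = 0.035309, so r = 0.070617 = 7.062%.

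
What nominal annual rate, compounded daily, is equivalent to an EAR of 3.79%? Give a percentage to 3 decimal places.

(1 + r/365)^365 − 1 = 0.0379, so 1 + r/365 = 1.0379^(1/365).
r/365 = 0.000102, so r = 0.037201 = 3.720%.

3.720%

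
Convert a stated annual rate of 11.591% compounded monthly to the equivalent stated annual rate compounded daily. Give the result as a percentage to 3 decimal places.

EAR = (1 + 0.11591/12)^12 − 1 = 0.122270.
Solve (1 + r/365)^365 = 1.122270: r/365 = 1.122270^(1/365) − 1 = 0.000316, so r = 0.115372 = 11.537%.

11.537%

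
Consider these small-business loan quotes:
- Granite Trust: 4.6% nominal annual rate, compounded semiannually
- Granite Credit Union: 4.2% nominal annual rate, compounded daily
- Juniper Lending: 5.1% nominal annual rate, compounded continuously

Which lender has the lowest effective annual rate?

Granite Trust: (1 + 0.046/2)^2 − 1 = 4.653%
Granite Credit Union: (1 + 0.042/365)^365 − 1 = 4.289%
Juniper Lending: e^0.051 − 1 = 5.232%
The lowest effective annual rate is Granite Credit Union at 4.289%.

Granite Credit Union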